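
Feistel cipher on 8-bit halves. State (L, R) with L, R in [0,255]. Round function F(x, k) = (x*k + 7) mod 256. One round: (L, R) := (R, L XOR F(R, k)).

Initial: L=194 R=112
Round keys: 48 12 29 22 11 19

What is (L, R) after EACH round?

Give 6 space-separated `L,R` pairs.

Answer: 112,197 197,51 51,11 11,202 202,190 190,235

Derivation:
Round 1 (k=48): L=112 R=197
Round 2 (k=12): L=197 R=51
Round 3 (k=29): L=51 R=11
Round 4 (k=22): L=11 R=202
Round 5 (k=11): L=202 R=190
Round 6 (k=19): L=190 R=235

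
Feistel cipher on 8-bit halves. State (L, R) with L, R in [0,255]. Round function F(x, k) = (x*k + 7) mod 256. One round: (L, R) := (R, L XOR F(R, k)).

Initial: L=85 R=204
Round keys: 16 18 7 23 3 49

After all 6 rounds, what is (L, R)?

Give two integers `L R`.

Answer: 207 236

Derivation:
Round 1 (k=16): L=204 R=146
Round 2 (k=18): L=146 R=135
Round 3 (k=7): L=135 R=42
Round 4 (k=23): L=42 R=74
Round 5 (k=3): L=74 R=207
Round 6 (k=49): L=207 R=236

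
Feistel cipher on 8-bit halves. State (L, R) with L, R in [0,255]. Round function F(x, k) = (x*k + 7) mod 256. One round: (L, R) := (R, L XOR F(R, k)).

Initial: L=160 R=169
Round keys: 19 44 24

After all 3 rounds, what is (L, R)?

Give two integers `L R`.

Round 1 (k=19): L=169 R=50
Round 2 (k=44): L=50 R=54
Round 3 (k=24): L=54 R=37

Answer: 54 37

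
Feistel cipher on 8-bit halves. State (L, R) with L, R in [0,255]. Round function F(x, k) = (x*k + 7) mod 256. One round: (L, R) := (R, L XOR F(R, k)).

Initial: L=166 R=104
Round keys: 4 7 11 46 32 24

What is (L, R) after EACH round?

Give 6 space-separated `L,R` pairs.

Answer: 104,1 1,102 102,104 104,209 209,79 79,190

Derivation:
Round 1 (k=4): L=104 R=1
Round 2 (k=7): L=1 R=102
Round 3 (k=11): L=102 R=104
Round 4 (k=46): L=104 R=209
Round 5 (k=32): L=209 R=79
Round 6 (k=24): L=79 R=190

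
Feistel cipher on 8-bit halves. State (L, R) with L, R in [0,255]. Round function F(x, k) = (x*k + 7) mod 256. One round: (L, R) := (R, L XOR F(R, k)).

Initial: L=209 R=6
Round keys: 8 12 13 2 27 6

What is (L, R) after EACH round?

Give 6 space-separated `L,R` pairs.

Answer: 6,230 230,201 201,218 218,114 114,215 215,99

Derivation:
Round 1 (k=8): L=6 R=230
Round 2 (k=12): L=230 R=201
Round 3 (k=13): L=201 R=218
Round 4 (k=2): L=218 R=114
Round 5 (k=27): L=114 R=215
Round 6 (k=6): L=215 R=99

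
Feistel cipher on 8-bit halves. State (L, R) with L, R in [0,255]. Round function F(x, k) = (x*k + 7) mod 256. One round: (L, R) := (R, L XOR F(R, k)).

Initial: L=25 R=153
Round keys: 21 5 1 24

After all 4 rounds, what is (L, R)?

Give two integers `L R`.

Round 1 (k=21): L=153 R=141
Round 2 (k=5): L=141 R=81
Round 3 (k=1): L=81 R=213
Round 4 (k=24): L=213 R=174

Answer: 213 174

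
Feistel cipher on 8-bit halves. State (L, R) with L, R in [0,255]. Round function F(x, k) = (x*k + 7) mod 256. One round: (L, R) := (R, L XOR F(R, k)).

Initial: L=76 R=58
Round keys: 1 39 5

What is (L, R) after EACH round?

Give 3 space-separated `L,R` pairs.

Round 1 (k=1): L=58 R=13
Round 2 (k=39): L=13 R=56
Round 3 (k=5): L=56 R=18

Answer: 58,13 13,56 56,18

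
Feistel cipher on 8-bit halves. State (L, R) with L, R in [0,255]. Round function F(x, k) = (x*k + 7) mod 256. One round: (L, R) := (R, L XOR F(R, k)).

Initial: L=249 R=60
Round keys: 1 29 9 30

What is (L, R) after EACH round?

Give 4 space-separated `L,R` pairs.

Answer: 60,186 186,37 37,238 238,206

Derivation:
Round 1 (k=1): L=60 R=186
Round 2 (k=29): L=186 R=37
Round 3 (k=9): L=37 R=238
Round 4 (k=30): L=238 R=206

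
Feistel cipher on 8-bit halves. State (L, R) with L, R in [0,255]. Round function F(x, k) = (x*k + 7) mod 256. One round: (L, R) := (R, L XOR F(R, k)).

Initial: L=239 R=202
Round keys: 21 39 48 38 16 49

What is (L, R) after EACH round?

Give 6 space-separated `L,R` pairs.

Round 1 (k=21): L=202 R=118
Round 2 (k=39): L=118 R=203
Round 3 (k=48): L=203 R=97
Round 4 (k=38): L=97 R=166
Round 5 (k=16): L=166 R=6
Round 6 (k=49): L=6 R=139

Answer: 202,118 118,203 203,97 97,166 166,6 6,139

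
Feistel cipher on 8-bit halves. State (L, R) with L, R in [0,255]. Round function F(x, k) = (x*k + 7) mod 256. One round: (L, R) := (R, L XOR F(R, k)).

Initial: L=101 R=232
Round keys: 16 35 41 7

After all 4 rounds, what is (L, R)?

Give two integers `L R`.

Answer: 54 132

Derivation:
Round 1 (k=16): L=232 R=226
Round 2 (k=35): L=226 R=5
Round 3 (k=41): L=5 R=54
Round 4 (k=7): L=54 R=132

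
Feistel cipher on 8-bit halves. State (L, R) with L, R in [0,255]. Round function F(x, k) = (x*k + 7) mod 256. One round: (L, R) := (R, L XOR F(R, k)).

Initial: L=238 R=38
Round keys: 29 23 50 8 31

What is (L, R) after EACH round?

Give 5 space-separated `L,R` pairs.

Round 1 (k=29): L=38 R=187
Round 2 (k=23): L=187 R=242
Round 3 (k=50): L=242 R=240
Round 4 (k=8): L=240 R=117
Round 5 (k=31): L=117 R=194

Answer: 38,187 187,242 242,240 240,117 117,194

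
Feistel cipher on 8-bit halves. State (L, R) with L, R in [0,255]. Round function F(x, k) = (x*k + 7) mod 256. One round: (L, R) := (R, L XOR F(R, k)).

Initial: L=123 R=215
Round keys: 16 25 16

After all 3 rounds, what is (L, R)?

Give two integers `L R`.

Answer: 228 75

Derivation:
Round 1 (k=16): L=215 R=12
Round 2 (k=25): L=12 R=228
Round 3 (k=16): L=228 R=75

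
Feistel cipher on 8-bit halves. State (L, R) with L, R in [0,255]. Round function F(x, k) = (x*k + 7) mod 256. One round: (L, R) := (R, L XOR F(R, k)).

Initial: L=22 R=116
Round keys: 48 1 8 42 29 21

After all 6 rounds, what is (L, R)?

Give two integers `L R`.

Answer: 76 12

Derivation:
Round 1 (k=48): L=116 R=209
Round 2 (k=1): L=209 R=172
Round 3 (k=8): L=172 R=182
Round 4 (k=42): L=182 R=79
Round 5 (k=29): L=79 R=76
Round 6 (k=21): L=76 R=12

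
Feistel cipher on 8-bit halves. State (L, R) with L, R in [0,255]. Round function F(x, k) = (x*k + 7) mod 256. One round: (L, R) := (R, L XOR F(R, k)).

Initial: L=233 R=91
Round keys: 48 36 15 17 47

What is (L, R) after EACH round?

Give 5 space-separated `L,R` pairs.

Answer: 91,254 254,228 228,157 157,144 144,234

Derivation:
Round 1 (k=48): L=91 R=254
Round 2 (k=36): L=254 R=228
Round 3 (k=15): L=228 R=157
Round 4 (k=17): L=157 R=144
Round 5 (k=47): L=144 R=234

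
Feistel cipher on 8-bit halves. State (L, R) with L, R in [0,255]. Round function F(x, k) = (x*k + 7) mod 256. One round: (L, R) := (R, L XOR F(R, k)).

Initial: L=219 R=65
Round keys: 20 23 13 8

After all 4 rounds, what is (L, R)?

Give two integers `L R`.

Answer: 149 169

Derivation:
Round 1 (k=20): L=65 R=192
Round 2 (k=23): L=192 R=6
Round 3 (k=13): L=6 R=149
Round 4 (k=8): L=149 R=169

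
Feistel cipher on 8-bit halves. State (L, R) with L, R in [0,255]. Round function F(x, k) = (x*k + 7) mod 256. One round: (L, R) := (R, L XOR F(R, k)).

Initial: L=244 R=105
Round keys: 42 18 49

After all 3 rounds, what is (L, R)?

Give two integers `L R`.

Round 1 (k=42): L=105 R=181
Round 2 (k=18): L=181 R=168
Round 3 (k=49): L=168 R=154

Answer: 168 154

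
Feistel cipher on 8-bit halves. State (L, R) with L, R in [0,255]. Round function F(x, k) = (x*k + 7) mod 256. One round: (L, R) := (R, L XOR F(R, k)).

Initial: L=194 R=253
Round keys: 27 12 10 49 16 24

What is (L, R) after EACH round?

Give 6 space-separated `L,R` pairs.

Answer: 253,116 116,138 138,31 31,124 124,216 216,59

Derivation:
Round 1 (k=27): L=253 R=116
Round 2 (k=12): L=116 R=138
Round 3 (k=10): L=138 R=31
Round 4 (k=49): L=31 R=124
Round 5 (k=16): L=124 R=216
Round 6 (k=24): L=216 R=59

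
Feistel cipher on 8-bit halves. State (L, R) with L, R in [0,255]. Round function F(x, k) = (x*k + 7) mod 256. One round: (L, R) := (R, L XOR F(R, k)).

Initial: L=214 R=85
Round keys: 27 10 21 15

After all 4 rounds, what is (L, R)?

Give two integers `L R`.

Answer: 217 124

Derivation:
Round 1 (k=27): L=85 R=40
Round 2 (k=10): L=40 R=194
Round 3 (k=21): L=194 R=217
Round 4 (k=15): L=217 R=124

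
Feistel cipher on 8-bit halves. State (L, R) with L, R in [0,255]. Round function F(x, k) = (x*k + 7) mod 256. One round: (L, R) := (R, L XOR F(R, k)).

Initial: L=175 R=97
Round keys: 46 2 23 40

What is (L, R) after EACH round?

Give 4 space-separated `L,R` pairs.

Answer: 97,218 218,218 218,71 71,197

Derivation:
Round 1 (k=46): L=97 R=218
Round 2 (k=2): L=218 R=218
Round 3 (k=23): L=218 R=71
Round 4 (k=40): L=71 R=197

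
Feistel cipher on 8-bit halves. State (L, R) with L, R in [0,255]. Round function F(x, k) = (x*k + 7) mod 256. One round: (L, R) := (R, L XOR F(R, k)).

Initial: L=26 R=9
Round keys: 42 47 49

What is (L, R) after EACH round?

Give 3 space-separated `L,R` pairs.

Round 1 (k=42): L=9 R=155
Round 2 (k=47): L=155 R=117
Round 3 (k=49): L=117 R=247

Answer: 9,155 155,117 117,247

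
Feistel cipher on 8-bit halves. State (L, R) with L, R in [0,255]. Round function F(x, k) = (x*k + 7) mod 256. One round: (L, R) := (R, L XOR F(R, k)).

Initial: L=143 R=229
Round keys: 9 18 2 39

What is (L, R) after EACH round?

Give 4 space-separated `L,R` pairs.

Answer: 229,155 155,8 8,140 140,83

Derivation:
Round 1 (k=9): L=229 R=155
Round 2 (k=18): L=155 R=8
Round 3 (k=2): L=8 R=140
Round 4 (k=39): L=140 R=83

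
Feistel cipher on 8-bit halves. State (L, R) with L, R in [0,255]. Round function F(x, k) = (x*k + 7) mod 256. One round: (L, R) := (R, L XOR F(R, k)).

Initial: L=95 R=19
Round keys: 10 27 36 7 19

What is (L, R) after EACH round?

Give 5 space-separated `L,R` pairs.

Answer: 19,154 154,86 86,133 133,252 252,62

Derivation:
Round 1 (k=10): L=19 R=154
Round 2 (k=27): L=154 R=86
Round 3 (k=36): L=86 R=133
Round 4 (k=7): L=133 R=252
Round 5 (k=19): L=252 R=62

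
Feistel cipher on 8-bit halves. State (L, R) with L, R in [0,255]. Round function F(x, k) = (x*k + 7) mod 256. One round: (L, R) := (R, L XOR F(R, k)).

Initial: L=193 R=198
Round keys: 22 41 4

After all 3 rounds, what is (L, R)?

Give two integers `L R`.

Round 1 (k=22): L=198 R=202
Round 2 (k=41): L=202 R=167
Round 3 (k=4): L=167 R=105

Answer: 167 105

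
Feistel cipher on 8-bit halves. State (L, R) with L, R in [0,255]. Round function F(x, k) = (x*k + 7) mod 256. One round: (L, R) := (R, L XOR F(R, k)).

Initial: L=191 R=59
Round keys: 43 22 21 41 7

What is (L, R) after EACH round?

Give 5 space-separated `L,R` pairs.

Round 1 (k=43): L=59 R=79
Round 2 (k=22): L=79 R=234
Round 3 (k=21): L=234 R=118
Round 4 (k=41): L=118 R=7
Round 5 (k=7): L=7 R=78

Answer: 59,79 79,234 234,118 118,7 7,78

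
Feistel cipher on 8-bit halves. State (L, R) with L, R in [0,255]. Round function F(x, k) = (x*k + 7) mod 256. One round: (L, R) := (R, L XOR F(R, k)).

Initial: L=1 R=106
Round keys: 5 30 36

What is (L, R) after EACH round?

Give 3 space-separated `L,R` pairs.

Answer: 106,24 24,189 189,131

Derivation:
Round 1 (k=5): L=106 R=24
Round 2 (k=30): L=24 R=189
Round 3 (k=36): L=189 R=131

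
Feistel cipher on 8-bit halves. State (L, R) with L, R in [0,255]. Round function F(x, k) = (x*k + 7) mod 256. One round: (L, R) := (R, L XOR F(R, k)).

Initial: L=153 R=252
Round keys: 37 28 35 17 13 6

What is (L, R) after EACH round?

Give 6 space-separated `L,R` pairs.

Answer: 252,234 234,99 99,122 122,66 66,27 27,235

Derivation:
Round 1 (k=37): L=252 R=234
Round 2 (k=28): L=234 R=99
Round 3 (k=35): L=99 R=122
Round 4 (k=17): L=122 R=66
Round 5 (k=13): L=66 R=27
Round 6 (k=6): L=27 R=235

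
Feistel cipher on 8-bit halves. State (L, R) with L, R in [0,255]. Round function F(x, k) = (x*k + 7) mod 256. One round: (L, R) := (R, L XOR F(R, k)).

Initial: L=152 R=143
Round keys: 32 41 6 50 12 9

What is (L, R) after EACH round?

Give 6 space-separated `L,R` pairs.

Answer: 143,127 127,209 209,146 146,90 90,173 173,70

Derivation:
Round 1 (k=32): L=143 R=127
Round 2 (k=41): L=127 R=209
Round 3 (k=6): L=209 R=146
Round 4 (k=50): L=146 R=90
Round 5 (k=12): L=90 R=173
Round 6 (k=9): L=173 R=70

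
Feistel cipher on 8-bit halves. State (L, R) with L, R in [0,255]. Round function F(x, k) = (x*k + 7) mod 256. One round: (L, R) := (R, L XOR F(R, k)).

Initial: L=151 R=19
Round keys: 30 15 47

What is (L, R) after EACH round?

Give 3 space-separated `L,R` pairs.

Answer: 19,214 214,130 130,51

Derivation:
Round 1 (k=30): L=19 R=214
Round 2 (k=15): L=214 R=130
Round 3 (k=47): L=130 R=51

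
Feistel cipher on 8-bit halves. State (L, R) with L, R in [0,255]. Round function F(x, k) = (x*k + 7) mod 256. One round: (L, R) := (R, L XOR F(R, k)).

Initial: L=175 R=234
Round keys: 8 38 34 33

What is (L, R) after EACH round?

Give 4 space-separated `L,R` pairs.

Round 1 (k=8): L=234 R=248
Round 2 (k=38): L=248 R=61
Round 3 (k=34): L=61 R=217
Round 4 (k=33): L=217 R=61

Answer: 234,248 248,61 61,217 217,61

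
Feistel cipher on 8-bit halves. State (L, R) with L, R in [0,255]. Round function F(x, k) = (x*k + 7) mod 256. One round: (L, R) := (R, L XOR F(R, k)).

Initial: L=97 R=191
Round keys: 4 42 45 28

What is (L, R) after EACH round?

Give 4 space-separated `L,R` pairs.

Round 1 (k=4): L=191 R=98
Round 2 (k=42): L=98 R=164
Round 3 (k=45): L=164 R=185
Round 4 (k=28): L=185 R=231

Answer: 191,98 98,164 164,185 185,231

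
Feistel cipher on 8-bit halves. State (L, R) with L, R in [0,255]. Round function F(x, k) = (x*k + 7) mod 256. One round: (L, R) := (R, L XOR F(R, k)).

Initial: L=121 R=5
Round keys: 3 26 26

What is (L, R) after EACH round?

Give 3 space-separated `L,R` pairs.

Round 1 (k=3): L=5 R=111
Round 2 (k=26): L=111 R=72
Round 3 (k=26): L=72 R=56

Answer: 5,111 111,72 72,56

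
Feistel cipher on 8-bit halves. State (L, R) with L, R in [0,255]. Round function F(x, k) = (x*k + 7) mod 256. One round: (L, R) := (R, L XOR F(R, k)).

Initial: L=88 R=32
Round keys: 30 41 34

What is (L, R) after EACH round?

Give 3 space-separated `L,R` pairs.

Round 1 (k=30): L=32 R=159
Round 2 (k=41): L=159 R=94
Round 3 (k=34): L=94 R=28

Answer: 32,159 159,94 94,28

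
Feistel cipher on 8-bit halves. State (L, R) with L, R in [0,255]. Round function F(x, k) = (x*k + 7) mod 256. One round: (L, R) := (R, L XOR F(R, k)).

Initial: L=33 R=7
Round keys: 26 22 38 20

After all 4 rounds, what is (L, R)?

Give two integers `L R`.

Answer: 235 11

Derivation:
Round 1 (k=26): L=7 R=156
Round 2 (k=22): L=156 R=104
Round 3 (k=38): L=104 R=235
Round 4 (k=20): L=235 R=11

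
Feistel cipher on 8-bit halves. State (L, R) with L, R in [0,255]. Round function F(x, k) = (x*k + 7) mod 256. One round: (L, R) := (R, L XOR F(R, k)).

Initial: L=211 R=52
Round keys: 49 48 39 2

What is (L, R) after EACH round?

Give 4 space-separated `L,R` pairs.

Answer: 52,40 40,179 179,100 100,124

Derivation:
Round 1 (k=49): L=52 R=40
Round 2 (k=48): L=40 R=179
Round 3 (k=39): L=179 R=100
Round 4 (k=2): L=100 R=124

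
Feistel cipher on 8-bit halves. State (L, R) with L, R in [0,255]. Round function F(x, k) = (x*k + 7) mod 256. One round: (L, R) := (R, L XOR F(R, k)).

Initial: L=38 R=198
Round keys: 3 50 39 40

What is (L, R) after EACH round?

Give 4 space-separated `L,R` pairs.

Answer: 198,127 127,19 19,147 147,236

Derivation:
Round 1 (k=3): L=198 R=127
Round 2 (k=50): L=127 R=19
Round 3 (k=39): L=19 R=147
Round 4 (k=40): L=147 R=236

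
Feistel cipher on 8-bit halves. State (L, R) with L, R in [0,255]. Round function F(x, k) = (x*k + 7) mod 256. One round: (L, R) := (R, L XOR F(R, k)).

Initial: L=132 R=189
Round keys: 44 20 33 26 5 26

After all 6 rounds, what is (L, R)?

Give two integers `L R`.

Answer: 98 78

Derivation:
Round 1 (k=44): L=189 R=7
Round 2 (k=20): L=7 R=46
Round 3 (k=33): L=46 R=242
Round 4 (k=26): L=242 R=181
Round 5 (k=5): L=181 R=98
Round 6 (k=26): L=98 R=78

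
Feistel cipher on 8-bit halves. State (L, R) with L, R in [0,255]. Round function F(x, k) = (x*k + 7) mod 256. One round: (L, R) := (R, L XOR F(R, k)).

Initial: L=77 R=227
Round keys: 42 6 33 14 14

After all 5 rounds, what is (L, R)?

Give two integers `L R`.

Answer: 69 158

Derivation:
Round 1 (k=42): L=227 R=8
Round 2 (k=6): L=8 R=212
Round 3 (k=33): L=212 R=83
Round 4 (k=14): L=83 R=69
Round 5 (k=14): L=69 R=158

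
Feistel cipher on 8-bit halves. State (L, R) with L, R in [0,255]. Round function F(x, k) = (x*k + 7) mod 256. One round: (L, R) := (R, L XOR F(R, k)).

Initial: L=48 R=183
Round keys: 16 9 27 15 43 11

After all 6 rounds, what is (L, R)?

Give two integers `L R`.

Round 1 (k=16): L=183 R=71
Round 2 (k=9): L=71 R=49
Round 3 (k=27): L=49 R=117
Round 4 (k=15): L=117 R=211
Round 5 (k=43): L=211 R=13
Round 6 (k=11): L=13 R=69

Answer: 13 69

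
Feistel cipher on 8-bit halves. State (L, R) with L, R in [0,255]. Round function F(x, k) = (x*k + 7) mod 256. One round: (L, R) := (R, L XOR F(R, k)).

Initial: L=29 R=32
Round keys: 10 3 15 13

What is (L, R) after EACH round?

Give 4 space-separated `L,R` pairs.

Round 1 (k=10): L=32 R=90
Round 2 (k=3): L=90 R=53
Round 3 (k=15): L=53 R=120
Round 4 (k=13): L=120 R=42

Answer: 32,90 90,53 53,120 120,42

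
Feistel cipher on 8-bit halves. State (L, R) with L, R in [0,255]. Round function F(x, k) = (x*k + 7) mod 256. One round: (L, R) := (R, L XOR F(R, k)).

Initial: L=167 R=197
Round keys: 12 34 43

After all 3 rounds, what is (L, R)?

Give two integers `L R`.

Round 1 (k=12): L=197 R=228
Round 2 (k=34): L=228 R=138
Round 3 (k=43): L=138 R=209

Answer: 138 209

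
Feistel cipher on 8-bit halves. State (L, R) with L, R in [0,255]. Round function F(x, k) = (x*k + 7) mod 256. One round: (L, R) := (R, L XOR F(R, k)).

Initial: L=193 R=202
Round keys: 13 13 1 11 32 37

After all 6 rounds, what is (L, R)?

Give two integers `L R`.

Answer: 99 96

Derivation:
Round 1 (k=13): L=202 R=136
Round 2 (k=13): L=136 R=37
Round 3 (k=1): L=37 R=164
Round 4 (k=11): L=164 R=54
Round 5 (k=32): L=54 R=99
Round 6 (k=37): L=99 R=96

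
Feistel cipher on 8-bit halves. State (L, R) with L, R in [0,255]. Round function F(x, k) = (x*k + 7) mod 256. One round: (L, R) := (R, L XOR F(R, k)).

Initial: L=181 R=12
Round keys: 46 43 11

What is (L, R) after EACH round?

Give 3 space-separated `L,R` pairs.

Answer: 12,154 154,233 233,144

Derivation:
Round 1 (k=46): L=12 R=154
Round 2 (k=43): L=154 R=233
Round 3 (k=11): L=233 R=144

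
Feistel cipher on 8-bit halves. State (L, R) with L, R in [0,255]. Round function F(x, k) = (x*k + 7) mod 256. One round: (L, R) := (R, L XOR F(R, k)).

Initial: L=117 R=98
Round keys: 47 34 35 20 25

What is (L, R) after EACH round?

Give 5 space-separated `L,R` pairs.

Round 1 (k=47): L=98 R=112
Round 2 (k=34): L=112 R=133
Round 3 (k=35): L=133 R=70
Round 4 (k=20): L=70 R=250
Round 5 (k=25): L=250 R=55

Answer: 98,112 112,133 133,70 70,250 250,55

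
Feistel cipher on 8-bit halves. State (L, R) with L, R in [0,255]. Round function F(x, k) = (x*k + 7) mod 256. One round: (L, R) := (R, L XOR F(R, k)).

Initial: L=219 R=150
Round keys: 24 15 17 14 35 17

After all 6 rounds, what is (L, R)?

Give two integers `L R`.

Round 1 (k=24): L=150 R=204
Round 2 (k=15): L=204 R=109
Round 3 (k=17): L=109 R=136
Round 4 (k=14): L=136 R=26
Round 5 (k=35): L=26 R=29
Round 6 (k=17): L=29 R=238

Answer: 29 238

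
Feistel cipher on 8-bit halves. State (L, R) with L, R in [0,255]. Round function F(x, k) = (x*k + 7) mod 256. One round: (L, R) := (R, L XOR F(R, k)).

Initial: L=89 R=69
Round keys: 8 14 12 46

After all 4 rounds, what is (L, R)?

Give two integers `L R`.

Answer: 153 187

Derivation:
Round 1 (k=8): L=69 R=118
Round 2 (k=14): L=118 R=62
Round 3 (k=12): L=62 R=153
Round 4 (k=46): L=153 R=187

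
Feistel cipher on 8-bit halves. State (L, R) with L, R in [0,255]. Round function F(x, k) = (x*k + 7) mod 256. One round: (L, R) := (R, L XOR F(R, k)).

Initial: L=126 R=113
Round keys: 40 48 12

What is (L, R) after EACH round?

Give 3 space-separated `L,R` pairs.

Answer: 113,209 209,70 70,158

Derivation:
Round 1 (k=40): L=113 R=209
Round 2 (k=48): L=209 R=70
Round 3 (k=12): L=70 R=158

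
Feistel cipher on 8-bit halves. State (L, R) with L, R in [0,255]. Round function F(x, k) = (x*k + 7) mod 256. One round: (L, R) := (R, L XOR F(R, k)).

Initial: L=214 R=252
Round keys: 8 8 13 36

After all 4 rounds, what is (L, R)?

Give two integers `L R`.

Round 1 (k=8): L=252 R=49
Round 2 (k=8): L=49 R=115
Round 3 (k=13): L=115 R=239
Round 4 (k=36): L=239 R=208

Answer: 239 208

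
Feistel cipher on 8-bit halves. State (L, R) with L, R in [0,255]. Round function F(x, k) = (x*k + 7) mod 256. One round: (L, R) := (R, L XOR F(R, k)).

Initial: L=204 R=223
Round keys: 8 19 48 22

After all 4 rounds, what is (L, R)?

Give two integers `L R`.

Round 1 (k=8): L=223 R=51
Round 2 (k=19): L=51 R=15
Round 3 (k=48): L=15 R=228
Round 4 (k=22): L=228 R=144

Answer: 228 144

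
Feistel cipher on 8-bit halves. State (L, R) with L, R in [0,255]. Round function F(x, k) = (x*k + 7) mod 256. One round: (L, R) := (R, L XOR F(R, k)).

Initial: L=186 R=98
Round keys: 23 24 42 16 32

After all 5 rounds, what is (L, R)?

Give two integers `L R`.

Answer: 106 1

Derivation:
Round 1 (k=23): L=98 R=111
Round 2 (k=24): L=111 R=13
Round 3 (k=42): L=13 R=70
Round 4 (k=16): L=70 R=106
Round 5 (k=32): L=106 R=1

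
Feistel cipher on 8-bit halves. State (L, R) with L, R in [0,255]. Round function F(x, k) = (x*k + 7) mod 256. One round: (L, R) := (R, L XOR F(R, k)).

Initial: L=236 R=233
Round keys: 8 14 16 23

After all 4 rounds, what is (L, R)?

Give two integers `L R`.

Answer: 36 91

Derivation:
Round 1 (k=8): L=233 R=163
Round 2 (k=14): L=163 R=24
Round 3 (k=16): L=24 R=36
Round 4 (k=23): L=36 R=91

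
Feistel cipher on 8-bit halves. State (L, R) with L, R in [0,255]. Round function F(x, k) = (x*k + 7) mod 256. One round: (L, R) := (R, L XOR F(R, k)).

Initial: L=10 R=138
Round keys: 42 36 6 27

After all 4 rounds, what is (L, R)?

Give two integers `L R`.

Answer: 108 74

Derivation:
Round 1 (k=42): L=138 R=161
Round 2 (k=36): L=161 R=33
Round 3 (k=6): L=33 R=108
Round 4 (k=27): L=108 R=74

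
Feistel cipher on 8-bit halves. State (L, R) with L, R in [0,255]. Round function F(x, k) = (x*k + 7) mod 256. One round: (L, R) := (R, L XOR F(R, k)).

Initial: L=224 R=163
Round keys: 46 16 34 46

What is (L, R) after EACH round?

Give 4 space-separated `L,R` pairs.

Answer: 163,177 177,180 180,94 94,95

Derivation:
Round 1 (k=46): L=163 R=177
Round 2 (k=16): L=177 R=180
Round 3 (k=34): L=180 R=94
Round 4 (k=46): L=94 R=95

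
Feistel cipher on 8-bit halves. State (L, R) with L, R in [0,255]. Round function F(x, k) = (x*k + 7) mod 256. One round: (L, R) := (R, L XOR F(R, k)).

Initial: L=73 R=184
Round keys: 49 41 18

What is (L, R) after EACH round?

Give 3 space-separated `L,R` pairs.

Answer: 184,118 118,85 85,119

Derivation:
Round 1 (k=49): L=184 R=118
Round 2 (k=41): L=118 R=85
Round 3 (k=18): L=85 R=119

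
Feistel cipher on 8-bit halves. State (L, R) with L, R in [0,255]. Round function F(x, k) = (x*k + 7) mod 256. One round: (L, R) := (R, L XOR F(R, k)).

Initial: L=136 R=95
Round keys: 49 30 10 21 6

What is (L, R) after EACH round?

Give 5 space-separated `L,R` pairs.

Round 1 (k=49): L=95 R=190
Round 2 (k=30): L=190 R=20
Round 3 (k=10): L=20 R=113
Round 4 (k=21): L=113 R=88
Round 5 (k=6): L=88 R=102

Answer: 95,190 190,20 20,113 113,88 88,102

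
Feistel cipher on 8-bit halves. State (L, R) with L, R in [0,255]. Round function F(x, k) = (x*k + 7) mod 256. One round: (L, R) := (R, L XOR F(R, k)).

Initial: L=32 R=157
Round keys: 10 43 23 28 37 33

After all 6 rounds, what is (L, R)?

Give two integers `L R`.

Answer: 90 85

Derivation:
Round 1 (k=10): L=157 R=9
Round 2 (k=43): L=9 R=23
Round 3 (k=23): L=23 R=17
Round 4 (k=28): L=17 R=244
Round 5 (k=37): L=244 R=90
Round 6 (k=33): L=90 R=85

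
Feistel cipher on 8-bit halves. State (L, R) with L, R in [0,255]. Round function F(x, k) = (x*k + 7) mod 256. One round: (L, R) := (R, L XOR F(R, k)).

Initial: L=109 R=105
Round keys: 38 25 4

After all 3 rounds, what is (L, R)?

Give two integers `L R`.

Round 1 (k=38): L=105 R=240
Round 2 (k=25): L=240 R=30
Round 3 (k=4): L=30 R=143

Answer: 30 143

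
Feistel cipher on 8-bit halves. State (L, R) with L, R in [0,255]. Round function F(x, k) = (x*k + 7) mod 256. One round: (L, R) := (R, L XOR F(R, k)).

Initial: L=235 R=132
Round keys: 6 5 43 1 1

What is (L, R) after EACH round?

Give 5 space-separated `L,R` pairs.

Round 1 (k=6): L=132 R=244
Round 2 (k=5): L=244 R=79
Round 3 (k=43): L=79 R=184
Round 4 (k=1): L=184 R=240
Round 5 (k=1): L=240 R=79

Answer: 132,244 244,79 79,184 184,240 240,79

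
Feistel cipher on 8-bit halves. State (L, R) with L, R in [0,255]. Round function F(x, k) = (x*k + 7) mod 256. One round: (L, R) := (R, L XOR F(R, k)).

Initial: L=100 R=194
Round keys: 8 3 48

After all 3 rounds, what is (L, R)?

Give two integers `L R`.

Answer: 162 20

Derivation:
Round 1 (k=8): L=194 R=115
Round 2 (k=3): L=115 R=162
Round 3 (k=48): L=162 R=20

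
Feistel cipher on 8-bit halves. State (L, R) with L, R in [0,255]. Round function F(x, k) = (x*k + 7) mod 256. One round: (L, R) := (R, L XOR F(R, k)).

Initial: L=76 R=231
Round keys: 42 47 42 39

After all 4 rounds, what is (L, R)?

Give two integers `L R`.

Answer: 48 38

Derivation:
Round 1 (k=42): L=231 R=161
Round 2 (k=47): L=161 R=113
Round 3 (k=42): L=113 R=48
Round 4 (k=39): L=48 R=38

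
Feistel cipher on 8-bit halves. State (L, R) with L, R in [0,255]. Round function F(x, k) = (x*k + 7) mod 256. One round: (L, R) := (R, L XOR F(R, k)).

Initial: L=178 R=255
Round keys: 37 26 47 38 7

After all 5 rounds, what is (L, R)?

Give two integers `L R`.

Round 1 (k=37): L=255 R=80
Round 2 (k=26): L=80 R=216
Round 3 (k=47): L=216 R=255
Round 4 (k=38): L=255 R=57
Round 5 (k=7): L=57 R=105

Answer: 57 105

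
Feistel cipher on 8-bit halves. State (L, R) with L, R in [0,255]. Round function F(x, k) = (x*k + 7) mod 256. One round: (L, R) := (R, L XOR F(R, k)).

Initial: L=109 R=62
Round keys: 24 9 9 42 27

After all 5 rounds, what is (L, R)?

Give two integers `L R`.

Answer: 224 51

Derivation:
Round 1 (k=24): L=62 R=186
Round 2 (k=9): L=186 R=175
Round 3 (k=9): L=175 R=148
Round 4 (k=42): L=148 R=224
Round 5 (k=27): L=224 R=51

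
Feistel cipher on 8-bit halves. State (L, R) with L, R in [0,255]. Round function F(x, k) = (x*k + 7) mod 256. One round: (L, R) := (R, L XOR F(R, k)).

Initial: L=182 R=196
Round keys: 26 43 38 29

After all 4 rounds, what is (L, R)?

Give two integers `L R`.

Answer: 98 31

Derivation:
Round 1 (k=26): L=196 R=89
Round 2 (k=43): L=89 R=62
Round 3 (k=38): L=62 R=98
Round 4 (k=29): L=98 R=31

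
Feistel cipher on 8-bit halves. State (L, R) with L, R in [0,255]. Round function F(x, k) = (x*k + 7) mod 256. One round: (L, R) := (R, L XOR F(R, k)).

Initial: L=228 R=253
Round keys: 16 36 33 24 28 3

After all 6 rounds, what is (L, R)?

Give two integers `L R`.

Round 1 (k=16): L=253 R=51
Round 2 (k=36): L=51 R=206
Round 3 (k=33): L=206 R=166
Round 4 (k=24): L=166 R=89
Round 5 (k=28): L=89 R=101
Round 6 (k=3): L=101 R=111

Answer: 101 111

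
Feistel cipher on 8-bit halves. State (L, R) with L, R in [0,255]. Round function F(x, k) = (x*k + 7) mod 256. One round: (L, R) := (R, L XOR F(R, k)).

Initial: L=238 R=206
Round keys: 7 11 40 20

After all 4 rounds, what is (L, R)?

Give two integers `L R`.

Round 1 (k=7): L=206 R=71
Round 2 (k=11): L=71 R=218
Round 3 (k=40): L=218 R=80
Round 4 (k=20): L=80 R=157

Answer: 80 157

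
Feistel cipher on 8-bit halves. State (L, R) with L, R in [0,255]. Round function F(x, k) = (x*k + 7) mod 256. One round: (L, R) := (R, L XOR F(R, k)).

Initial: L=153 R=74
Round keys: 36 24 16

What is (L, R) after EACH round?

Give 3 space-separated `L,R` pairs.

Round 1 (k=36): L=74 R=246
Round 2 (k=24): L=246 R=93
Round 3 (k=16): L=93 R=33

Answer: 74,246 246,93 93,33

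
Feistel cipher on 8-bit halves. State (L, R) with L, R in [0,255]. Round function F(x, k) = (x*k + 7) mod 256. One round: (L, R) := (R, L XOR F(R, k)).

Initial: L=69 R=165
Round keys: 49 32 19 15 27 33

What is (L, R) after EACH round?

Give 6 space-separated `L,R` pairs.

Answer: 165,217 217,130 130,116 116,81 81,230 230,252

Derivation:
Round 1 (k=49): L=165 R=217
Round 2 (k=32): L=217 R=130
Round 3 (k=19): L=130 R=116
Round 4 (k=15): L=116 R=81
Round 5 (k=27): L=81 R=230
Round 6 (k=33): L=230 R=252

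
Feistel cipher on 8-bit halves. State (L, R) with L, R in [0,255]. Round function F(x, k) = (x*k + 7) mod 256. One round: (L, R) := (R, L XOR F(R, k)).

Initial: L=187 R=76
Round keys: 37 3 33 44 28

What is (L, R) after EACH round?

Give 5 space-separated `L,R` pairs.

Round 1 (k=37): L=76 R=184
Round 2 (k=3): L=184 R=99
Round 3 (k=33): L=99 R=114
Round 4 (k=44): L=114 R=252
Round 5 (k=28): L=252 R=229

Answer: 76,184 184,99 99,114 114,252 252,229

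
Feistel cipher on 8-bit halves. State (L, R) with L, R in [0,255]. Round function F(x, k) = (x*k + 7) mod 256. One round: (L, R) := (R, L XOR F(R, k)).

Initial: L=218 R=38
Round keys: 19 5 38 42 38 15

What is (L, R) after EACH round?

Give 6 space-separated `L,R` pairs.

Round 1 (k=19): L=38 R=3
Round 2 (k=5): L=3 R=48
Round 3 (k=38): L=48 R=36
Round 4 (k=42): L=36 R=223
Round 5 (k=38): L=223 R=5
Round 6 (k=15): L=5 R=141

Answer: 38,3 3,48 48,36 36,223 223,5 5,141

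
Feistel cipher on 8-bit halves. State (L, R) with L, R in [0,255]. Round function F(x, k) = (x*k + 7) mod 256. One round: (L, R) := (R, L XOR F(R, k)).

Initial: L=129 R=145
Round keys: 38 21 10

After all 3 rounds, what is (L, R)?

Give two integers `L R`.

Round 1 (k=38): L=145 R=12
Round 2 (k=21): L=12 R=146
Round 3 (k=10): L=146 R=183

Answer: 146 183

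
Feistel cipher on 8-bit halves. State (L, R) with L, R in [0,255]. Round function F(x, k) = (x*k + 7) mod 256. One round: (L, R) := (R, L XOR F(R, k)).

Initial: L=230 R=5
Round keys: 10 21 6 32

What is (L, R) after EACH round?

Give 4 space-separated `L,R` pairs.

Round 1 (k=10): L=5 R=223
Round 2 (k=21): L=223 R=87
Round 3 (k=6): L=87 R=206
Round 4 (k=32): L=206 R=144

Answer: 5,223 223,87 87,206 206,144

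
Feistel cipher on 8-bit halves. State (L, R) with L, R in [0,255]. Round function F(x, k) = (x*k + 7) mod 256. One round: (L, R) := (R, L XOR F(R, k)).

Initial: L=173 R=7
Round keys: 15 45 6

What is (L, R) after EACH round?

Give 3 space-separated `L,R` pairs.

Round 1 (k=15): L=7 R=221
Round 2 (k=45): L=221 R=231
Round 3 (k=6): L=231 R=172

Answer: 7,221 221,231 231,172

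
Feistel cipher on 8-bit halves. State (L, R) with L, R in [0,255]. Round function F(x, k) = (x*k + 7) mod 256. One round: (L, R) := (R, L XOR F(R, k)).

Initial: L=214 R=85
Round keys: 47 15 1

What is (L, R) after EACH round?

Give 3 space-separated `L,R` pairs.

Answer: 85,116 116,134 134,249

Derivation:
Round 1 (k=47): L=85 R=116
Round 2 (k=15): L=116 R=134
Round 3 (k=1): L=134 R=249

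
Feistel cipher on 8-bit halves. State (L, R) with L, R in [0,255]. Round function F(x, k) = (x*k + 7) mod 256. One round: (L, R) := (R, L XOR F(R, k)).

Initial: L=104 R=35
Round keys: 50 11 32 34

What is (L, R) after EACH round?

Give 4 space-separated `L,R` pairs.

Answer: 35,181 181,237 237,18 18,134

Derivation:
Round 1 (k=50): L=35 R=181
Round 2 (k=11): L=181 R=237
Round 3 (k=32): L=237 R=18
Round 4 (k=34): L=18 R=134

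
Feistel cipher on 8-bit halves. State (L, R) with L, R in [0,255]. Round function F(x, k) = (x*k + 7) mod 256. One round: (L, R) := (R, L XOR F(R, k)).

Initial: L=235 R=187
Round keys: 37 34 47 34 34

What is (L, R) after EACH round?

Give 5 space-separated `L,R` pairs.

Round 1 (k=37): L=187 R=229
Round 2 (k=34): L=229 R=202
Round 3 (k=47): L=202 R=248
Round 4 (k=34): L=248 R=61
Round 5 (k=34): L=61 R=217

Answer: 187,229 229,202 202,248 248,61 61,217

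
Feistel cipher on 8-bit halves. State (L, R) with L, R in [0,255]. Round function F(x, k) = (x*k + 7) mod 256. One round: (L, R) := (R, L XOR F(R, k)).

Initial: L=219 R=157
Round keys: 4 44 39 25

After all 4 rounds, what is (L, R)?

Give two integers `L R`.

Answer: 93 6

Derivation:
Round 1 (k=4): L=157 R=160
Round 2 (k=44): L=160 R=26
Round 3 (k=39): L=26 R=93
Round 4 (k=25): L=93 R=6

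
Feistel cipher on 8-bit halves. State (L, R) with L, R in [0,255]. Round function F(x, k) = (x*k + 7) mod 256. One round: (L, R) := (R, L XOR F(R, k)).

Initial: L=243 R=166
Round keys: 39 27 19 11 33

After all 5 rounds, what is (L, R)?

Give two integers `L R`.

Round 1 (k=39): L=166 R=162
Round 2 (k=27): L=162 R=187
Round 3 (k=19): L=187 R=74
Round 4 (k=11): L=74 R=142
Round 5 (k=33): L=142 R=31

Answer: 142 31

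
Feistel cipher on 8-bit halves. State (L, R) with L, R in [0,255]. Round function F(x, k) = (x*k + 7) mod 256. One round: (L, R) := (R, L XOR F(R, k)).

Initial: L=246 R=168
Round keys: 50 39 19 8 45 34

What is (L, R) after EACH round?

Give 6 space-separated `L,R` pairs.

Answer: 168,33 33,166 166,120 120,97 97,108 108,62

Derivation:
Round 1 (k=50): L=168 R=33
Round 2 (k=39): L=33 R=166
Round 3 (k=19): L=166 R=120
Round 4 (k=8): L=120 R=97
Round 5 (k=45): L=97 R=108
Round 6 (k=34): L=108 R=62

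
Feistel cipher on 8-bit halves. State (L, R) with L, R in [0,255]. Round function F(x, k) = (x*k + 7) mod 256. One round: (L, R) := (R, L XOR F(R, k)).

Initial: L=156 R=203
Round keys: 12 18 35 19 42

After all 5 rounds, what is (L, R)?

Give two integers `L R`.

Answer: 23 203

Derivation:
Round 1 (k=12): L=203 R=23
Round 2 (k=18): L=23 R=110
Round 3 (k=35): L=110 R=6
Round 4 (k=19): L=6 R=23
Round 5 (k=42): L=23 R=203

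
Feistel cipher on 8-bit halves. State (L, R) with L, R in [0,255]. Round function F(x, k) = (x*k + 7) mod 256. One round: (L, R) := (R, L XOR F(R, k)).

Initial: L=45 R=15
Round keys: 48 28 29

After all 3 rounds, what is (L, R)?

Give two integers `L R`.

Answer: 80 237

Derivation:
Round 1 (k=48): L=15 R=250
Round 2 (k=28): L=250 R=80
Round 3 (k=29): L=80 R=237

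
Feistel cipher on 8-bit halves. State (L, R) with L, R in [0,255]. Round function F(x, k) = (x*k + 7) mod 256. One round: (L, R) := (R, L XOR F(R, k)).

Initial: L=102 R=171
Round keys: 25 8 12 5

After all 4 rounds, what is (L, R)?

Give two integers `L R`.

Round 1 (k=25): L=171 R=220
Round 2 (k=8): L=220 R=76
Round 3 (k=12): L=76 R=75
Round 4 (k=5): L=75 R=50

Answer: 75 50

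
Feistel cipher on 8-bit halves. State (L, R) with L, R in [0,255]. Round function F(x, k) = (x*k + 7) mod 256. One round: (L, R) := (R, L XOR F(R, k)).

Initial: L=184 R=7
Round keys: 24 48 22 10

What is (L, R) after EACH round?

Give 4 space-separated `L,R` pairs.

Answer: 7,23 23,80 80,240 240,55

Derivation:
Round 1 (k=24): L=7 R=23
Round 2 (k=48): L=23 R=80
Round 3 (k=22): L=80 R=240
Round 4 (k=10): L=240 R=55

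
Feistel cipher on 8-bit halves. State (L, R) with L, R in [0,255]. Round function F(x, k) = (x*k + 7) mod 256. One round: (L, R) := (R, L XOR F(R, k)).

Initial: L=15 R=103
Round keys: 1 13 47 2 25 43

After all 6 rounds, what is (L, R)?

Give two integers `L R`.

Round 1 (k=1): L=103 R=97
Round 2 (k=13): L=97 R=147
Round 3 (k=47): L=147 R=101
Round 4 (k=2): L=101 R=66
Round 5 (k=25): L=66 R=28
Round 6 (k=43): L=28 R=249

Answer: 28 249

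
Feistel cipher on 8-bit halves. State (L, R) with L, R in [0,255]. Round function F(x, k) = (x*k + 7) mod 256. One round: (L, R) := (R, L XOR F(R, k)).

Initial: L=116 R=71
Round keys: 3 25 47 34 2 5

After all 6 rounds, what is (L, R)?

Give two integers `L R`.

Round 1 (k=3): L=71 R=168
Round 2 (k=25): L=168 R=40
Round 3 (k=47): L=40 R=247
Round 4 (k=34): L=247 R=253
Round 5 (k=2): L=253 R=246
Round 6 (k=5): L=246 R=40

Answer: 246 40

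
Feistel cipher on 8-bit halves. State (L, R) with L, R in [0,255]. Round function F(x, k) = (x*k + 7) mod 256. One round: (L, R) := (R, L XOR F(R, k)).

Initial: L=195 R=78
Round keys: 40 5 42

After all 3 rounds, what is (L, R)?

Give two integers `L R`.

Round 1 (k=40): L=78 R=244
Round 2 (k=5): L=244 R=133
Round 3 (k=42): L=133 R=45

Answer: 133 45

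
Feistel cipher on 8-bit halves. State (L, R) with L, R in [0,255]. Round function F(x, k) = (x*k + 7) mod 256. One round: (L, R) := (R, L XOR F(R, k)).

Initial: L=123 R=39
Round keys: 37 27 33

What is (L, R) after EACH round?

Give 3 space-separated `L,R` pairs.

Answer: 39,209 209,53 53,13

Derivation:
Round 1 (k=37): L=39 R=209
Round 2 (k=27): L=209 R=53
Round 3 (k=33): L=53 R=13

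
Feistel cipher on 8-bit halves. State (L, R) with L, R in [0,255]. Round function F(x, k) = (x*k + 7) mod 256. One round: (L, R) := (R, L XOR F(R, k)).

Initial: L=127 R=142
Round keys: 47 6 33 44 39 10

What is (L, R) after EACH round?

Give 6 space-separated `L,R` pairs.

Answer: 142,102 102,229 229,234 234,218 218,215 215,183

Derivation:
Round 1 (k=47): L=142 R=102
Round 2 (k=6): L=102 R=229
Round 3 (k=33): L=229 R=234
Round 4 (k=44): L=234 R=218
Round 5 (k=39): L=218 R=215
Round 6 (k=10): L=215 R=183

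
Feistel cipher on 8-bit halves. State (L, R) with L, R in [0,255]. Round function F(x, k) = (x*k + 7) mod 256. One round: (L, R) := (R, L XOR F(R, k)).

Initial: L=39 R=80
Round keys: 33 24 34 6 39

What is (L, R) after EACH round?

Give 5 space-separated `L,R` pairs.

Round 1 (k=33): L=80 R=112
Round 2 (k=24): L=112 R=215
Round 3 (k=34): L=215 R=229
Round 4 (k=6): L=229 R=178
Round 5 (k=39): L=178 R=192

Answer: 80,112 112,215 215,229 229,178 178,192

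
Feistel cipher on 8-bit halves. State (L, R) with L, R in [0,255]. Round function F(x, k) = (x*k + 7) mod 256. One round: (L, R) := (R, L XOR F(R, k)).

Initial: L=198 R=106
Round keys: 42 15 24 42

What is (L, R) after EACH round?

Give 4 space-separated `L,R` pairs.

Round 1 (k=42): L=106 R=173
Round 2 (k=15): L=173 R=64
Round 3 (k=24): L=64 R=170
Round 4 (k=42): L=170 R=171

Answer: 106,173 173,64 64,170 170,171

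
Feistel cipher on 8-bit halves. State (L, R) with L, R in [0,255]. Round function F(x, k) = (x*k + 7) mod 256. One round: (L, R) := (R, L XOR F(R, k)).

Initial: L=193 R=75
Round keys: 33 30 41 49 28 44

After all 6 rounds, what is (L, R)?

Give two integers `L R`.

Round 1 (k=33): L=75 R=115
Round 2 (k=30): L=115 R=202
Round 3 (k=41): L=202 R=18
Round 4 (k=49): L=18 R=179
Round 5 (k=28): L=179 R=137
Round 6 (k=44): L=137 R=32

Answer: 137 32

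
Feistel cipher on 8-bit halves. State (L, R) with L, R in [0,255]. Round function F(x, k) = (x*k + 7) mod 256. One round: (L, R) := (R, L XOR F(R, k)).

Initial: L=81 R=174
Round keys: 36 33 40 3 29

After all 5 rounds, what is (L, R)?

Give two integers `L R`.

Round 1 (k=36): L=174 R=46
Round 2 (k=33): L=46 R=91
Round 3 (k=40): L=91 R=17
Round 4 (k=3): L=17 R=97
Round 5 (k=29): L=97 R=21

Answer: 97 21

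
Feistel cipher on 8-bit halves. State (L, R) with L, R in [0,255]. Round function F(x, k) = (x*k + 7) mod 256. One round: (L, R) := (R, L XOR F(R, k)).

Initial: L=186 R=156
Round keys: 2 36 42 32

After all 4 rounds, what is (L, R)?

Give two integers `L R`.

Round 1 (k=2): L=156 R=133
Round 2 (k=36): L=133 R=39
Round 3 (k=42): L=39 R=232
Round 4 (k=32): L=232 R=32

Answer: 232 32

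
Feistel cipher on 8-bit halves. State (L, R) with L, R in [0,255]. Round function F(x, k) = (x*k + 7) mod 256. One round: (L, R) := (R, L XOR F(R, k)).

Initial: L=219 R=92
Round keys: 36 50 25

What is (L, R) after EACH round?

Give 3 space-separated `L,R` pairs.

Round 1 (k=36): L=92 R=44
Round 2 (k=50): L=44 R=195
Round 3 (k=25): L=195 R=62

Answer: 92,44 44,195 195,62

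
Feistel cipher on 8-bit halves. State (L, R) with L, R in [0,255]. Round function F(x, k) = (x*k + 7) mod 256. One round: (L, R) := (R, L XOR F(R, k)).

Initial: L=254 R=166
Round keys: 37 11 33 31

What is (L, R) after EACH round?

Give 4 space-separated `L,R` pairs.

Answer: 166,251 251,118 118,198 198,119

Derivation:
Round 1 (k=37): L=166 R=251
Round 2 (k=11): L=251 R=118
Round 3 (k=33): L=118 R=198
Round 4 (k=31): L=198 R=119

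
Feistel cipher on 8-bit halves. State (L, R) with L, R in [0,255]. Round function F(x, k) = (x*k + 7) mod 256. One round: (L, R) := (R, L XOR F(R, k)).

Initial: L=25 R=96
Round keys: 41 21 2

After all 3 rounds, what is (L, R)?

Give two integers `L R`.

Round 1 (k=41): L=96 R=126
Round 2 (k=21): L=126 R=61
Round 3 (k=2): L=61 R=255

Answer: 61 255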